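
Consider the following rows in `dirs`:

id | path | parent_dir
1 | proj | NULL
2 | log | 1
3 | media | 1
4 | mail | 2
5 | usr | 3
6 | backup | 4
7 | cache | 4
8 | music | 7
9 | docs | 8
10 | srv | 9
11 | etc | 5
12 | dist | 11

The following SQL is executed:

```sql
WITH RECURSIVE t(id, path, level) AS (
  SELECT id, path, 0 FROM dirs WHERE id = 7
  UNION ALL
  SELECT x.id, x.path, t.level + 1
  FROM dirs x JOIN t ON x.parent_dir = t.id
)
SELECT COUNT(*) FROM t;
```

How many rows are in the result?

4

Base: id=7 (cache) at level 0.
Iteration 1: rows with parent_dir in {7} -> music (id 8, level 1).
Iteration 2: rows with parent_dir in {8} -> docs (id 9, level 2).
Iteration 3: rows with parent_dir in {9} -> srv (id 10, level 3).
Iteration 4: no rows with parent_dir in {10}; recursion stops.
Total rows emitted: 4.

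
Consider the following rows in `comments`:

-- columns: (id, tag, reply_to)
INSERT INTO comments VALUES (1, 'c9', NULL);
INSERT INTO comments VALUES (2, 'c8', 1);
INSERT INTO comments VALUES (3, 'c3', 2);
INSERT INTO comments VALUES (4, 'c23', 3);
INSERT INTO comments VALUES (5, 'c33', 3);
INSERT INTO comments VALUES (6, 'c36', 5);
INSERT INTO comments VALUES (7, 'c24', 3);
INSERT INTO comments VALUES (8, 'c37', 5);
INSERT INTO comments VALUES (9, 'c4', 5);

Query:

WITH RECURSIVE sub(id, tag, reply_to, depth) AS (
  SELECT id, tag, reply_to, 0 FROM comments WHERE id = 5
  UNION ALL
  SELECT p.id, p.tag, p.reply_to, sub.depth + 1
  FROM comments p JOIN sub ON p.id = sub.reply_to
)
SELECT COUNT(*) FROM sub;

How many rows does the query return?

Base: id=5 (c33), reply_to=3, depth 0.
Iteration 1: join on id=3 -> c3 (id 3, reply_to=2, depth 1).
Iteration 2: join on id=2 -> c8 (id 2, reply_to=1, depth 2).
Iteration 3: join on id=1 -> c9 (id 1, reply_to=NULL, depth 3).
Iteration 4: reply_to is NULL; no match; recursion stops.
Total rows emitted: 4.

4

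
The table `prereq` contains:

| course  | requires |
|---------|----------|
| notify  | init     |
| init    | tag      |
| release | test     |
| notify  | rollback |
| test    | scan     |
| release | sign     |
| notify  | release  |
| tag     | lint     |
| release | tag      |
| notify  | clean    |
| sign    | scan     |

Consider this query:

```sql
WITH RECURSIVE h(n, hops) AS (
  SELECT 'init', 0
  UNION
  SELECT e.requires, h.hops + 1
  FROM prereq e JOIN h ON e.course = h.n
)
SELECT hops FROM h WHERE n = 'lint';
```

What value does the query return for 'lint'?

2

Base: (init, hops=0).
Iteration 1: edges from {init} -> (tag, hops=1).
Iteration 2: edges from {tag} -> (lint, hops=2).
Iteration 3: no outgoing edges from {lint}; recursion stops.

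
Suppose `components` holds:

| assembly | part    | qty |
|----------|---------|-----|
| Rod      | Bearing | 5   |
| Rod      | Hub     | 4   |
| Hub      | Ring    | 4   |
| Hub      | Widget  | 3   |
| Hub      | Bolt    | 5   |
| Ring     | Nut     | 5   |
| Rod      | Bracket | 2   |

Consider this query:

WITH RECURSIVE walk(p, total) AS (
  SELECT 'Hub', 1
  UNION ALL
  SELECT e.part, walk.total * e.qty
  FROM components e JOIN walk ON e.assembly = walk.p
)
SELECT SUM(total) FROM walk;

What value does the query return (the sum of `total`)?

Base: (Hub, total=1).
Iteration 1: components of {Hub} -> Bolt = 1*5 = 5, Ring = 1*4 = 4, Widget = 1*3 = 3.
Iteration 2: components of {Bolt,Ring,Widget} -> Nut = 4*5 = 20.
Iteration 3: no further components; recursion stops.
SUM(total) = 1 + 4 + 3 + 5 + 20 = 33.

33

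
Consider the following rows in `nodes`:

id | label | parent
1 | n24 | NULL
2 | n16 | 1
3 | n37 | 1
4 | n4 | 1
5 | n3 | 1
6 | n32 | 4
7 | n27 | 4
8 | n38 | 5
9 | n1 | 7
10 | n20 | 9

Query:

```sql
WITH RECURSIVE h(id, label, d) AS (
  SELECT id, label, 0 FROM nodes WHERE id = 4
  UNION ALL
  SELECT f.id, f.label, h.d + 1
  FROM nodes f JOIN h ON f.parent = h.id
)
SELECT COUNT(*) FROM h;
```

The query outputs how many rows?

Base: id=4 (n4) at d 0.
Iteration 1: rows with parent in {4} -> n32 (id 6, d 1), n27 (id 7, d 1).
Iteration 2: rows with parent in {6,7} -> n1 (id 9, d 2).
Iteration 3: rows with parent in {9} -> n20 (id 10, d 3).
Iteration 4: no rows with parent in {10}; recursion stops.
Total rows emitted: 5.

5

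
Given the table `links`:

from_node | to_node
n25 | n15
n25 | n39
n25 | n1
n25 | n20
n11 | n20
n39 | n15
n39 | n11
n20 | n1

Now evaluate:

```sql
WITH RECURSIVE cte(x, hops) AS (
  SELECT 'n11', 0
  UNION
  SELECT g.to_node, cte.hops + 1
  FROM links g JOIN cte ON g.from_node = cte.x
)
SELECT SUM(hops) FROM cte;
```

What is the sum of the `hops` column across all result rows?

3

Base: (n11, hops=0).
Iteration 1: edges from {n11} -> (n20, hops=1).
Iteration 2: edges from {n20} -> (n1, hops=2).
Iteration 3: no outgoing edges from {n1}; recursion stops.
SUM(hops) = 0 + 1 + 2 = 3.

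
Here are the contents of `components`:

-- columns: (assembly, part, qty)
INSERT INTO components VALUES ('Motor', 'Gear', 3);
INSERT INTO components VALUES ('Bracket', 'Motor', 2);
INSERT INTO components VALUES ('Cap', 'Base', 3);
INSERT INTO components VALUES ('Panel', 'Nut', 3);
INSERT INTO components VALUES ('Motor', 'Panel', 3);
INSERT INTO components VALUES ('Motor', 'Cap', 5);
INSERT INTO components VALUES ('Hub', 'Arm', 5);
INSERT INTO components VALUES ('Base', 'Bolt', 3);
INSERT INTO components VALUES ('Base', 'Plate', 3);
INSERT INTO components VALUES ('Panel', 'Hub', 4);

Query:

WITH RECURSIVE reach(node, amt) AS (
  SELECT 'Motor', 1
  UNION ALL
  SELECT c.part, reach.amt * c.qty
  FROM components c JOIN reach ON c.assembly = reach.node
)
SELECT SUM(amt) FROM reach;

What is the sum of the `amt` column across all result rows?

198

Base: (Motor, amt=1).
Iteration 1: components of {Motor} -> Cap = 1*5 = 5, Gear = 1*3 = 3, Panel = 1*3 = 3.
Iteration 2: components of {Cap,Gear,Panel} -> Base = 5*3 = 15, Hub = 3*4 = 12, Nut = 3*3 = 9.
Iteration 3: components of {Base,Hub,Nut} -> Arm = 12*5 = 60, Bolt = 15*3 = 45, Plate = 15*3 = 45.
Iteration 4: no further components; recursion stops.
SUM(amt) = 1 + 3 + 5 + 3 + 9 + 12 + 15 + 60 + 45 + 45 = 198.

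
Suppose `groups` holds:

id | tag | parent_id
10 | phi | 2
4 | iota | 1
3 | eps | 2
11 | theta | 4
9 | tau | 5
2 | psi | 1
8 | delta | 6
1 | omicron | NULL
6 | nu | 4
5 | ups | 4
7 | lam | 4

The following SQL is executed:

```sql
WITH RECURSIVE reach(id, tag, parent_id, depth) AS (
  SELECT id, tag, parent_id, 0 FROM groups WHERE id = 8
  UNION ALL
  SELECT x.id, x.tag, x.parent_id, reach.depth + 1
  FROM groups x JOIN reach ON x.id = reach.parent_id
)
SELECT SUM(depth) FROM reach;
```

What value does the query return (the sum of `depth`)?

6

Base: id=8 (delta), parent_id=6, depth 0.
Iteration 1: join on id=6 -> nu (id 6, parent_id=4, depth 1).
Iteration 2: join on id=4 -> iota (id 4, parent_id=1, depth 2).
Iteration 3: join on id=1 -> omicron (id 1, parent_id=NULL, depth 3).
Iteration 4: parent_id is NULL; no match; recursion stops.
SUM(depth) = 0 + 1 + 2 + 3 = 6.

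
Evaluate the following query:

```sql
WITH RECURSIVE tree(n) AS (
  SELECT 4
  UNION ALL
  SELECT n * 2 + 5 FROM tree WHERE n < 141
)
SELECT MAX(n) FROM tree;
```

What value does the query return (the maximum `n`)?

Base: n=4.
Iteration 1: 4 < 141 holds -> n = 4 * 2 + 5 = 13.
Iteration 2: 13 < 141 holds -> n = 13 * 2 + 5 = 31.
Iteration 3: 31 < 141 holds -> n = 31 * 2 + 5 = 67.
Iteration 4: 67 < 141 holds -> n = 67 * 2 + 5 = 139.
Iteration 5: 139 < 141 holds -> n = 139 * 2 + 5 = 283.
Iteration 6: 283 < 141 fails; recursion stops.
n values: 4, 13, 31, 67, 139, 283; the maximum is 283.

283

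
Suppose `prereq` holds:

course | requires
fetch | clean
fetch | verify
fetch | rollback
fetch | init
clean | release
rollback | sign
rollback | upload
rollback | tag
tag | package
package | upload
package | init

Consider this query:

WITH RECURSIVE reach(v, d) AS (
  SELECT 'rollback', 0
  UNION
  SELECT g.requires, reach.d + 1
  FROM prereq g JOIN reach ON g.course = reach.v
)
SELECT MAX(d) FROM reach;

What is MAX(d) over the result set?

Base: (rollback, d=0).
Iteration 1: edges from {rollback} -> (sign, d=1), (tag, d=1), (upload, d=1).
Iteration 2: edges from {sign,tag,upload} -> (package, d=2).
Iteration 3: edges from {package} -> (init, d=3), (upload, d=3).
Iteration 4: no outgoing edges from {init,upload}; recursion stops.
d values: 0, 1, 1, 1, 2, 3, 3; the maximum is 3.

3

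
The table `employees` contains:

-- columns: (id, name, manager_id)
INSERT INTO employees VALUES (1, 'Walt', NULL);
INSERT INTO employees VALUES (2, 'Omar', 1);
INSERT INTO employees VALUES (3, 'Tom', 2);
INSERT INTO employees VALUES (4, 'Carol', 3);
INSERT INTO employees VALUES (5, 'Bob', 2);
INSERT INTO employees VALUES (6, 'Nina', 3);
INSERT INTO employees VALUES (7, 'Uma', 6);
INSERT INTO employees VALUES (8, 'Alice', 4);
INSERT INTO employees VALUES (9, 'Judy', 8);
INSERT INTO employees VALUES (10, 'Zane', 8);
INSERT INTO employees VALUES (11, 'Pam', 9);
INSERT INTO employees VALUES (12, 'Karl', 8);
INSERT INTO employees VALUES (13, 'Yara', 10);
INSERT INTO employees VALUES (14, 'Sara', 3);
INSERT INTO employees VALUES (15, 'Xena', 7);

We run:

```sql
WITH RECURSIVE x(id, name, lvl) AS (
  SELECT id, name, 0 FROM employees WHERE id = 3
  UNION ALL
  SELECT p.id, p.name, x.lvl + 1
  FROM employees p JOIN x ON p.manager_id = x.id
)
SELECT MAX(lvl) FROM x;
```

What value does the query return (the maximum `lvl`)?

4

Base: id=3 (Tom) at lvl 0.
Iteration 1: rows with manager_id in {3} -> Carol (id 4, lvl 1), Nina (id 6, lvl 1), Sara (id 14, lvl 1).
Iteration 2: rows with manager_id in {4,6,14} -> Uma (id 7, lvl 2), Alice (id 8, lvl 2).
Iteration 3: rows with manager_id in {7,8} -> Judy (id 9, lvl 3), Zane (id 10, lvl 3), Karl (id 12, lvl 3), Xena (id 15, lvl 3).
Iteration 4: rows with manager_id in {9,10,12,15} -> Pam (id 11, lvl 4), Yara (id 13, lvl 4).
Iteration 5: no rows with manager_id in {11,13}; recursion stops.
lvl values: 0, 1, 1, 1, 2, 2, 3, 3, 3, 3, 4, 4; the maximum is 4.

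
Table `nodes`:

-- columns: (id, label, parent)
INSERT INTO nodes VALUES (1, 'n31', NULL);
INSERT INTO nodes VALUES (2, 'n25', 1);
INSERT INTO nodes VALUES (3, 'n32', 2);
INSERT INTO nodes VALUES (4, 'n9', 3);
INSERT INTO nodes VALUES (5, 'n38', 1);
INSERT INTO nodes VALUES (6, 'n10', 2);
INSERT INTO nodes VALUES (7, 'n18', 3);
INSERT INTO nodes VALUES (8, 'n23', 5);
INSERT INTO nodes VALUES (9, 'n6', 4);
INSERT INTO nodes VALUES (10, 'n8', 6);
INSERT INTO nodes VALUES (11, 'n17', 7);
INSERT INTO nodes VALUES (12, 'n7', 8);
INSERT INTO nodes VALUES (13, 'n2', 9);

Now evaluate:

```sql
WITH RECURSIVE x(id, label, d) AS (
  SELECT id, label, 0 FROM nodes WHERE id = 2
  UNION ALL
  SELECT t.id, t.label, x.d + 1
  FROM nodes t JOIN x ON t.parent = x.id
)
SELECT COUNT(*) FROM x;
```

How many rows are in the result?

Base: id=2 (n25) at d 0.
Iteration 1: rows with parent in {2} -> n32 (id 3, d 1), n10 (id 6, d 1).
Iteration 2: rows with parent in {3,6} -> n9 (id 4, d 2), n18 (id 7, d 2), n8 (id 10, d 2).
Iteration 3: rows with parent in {4,7,10} -> n6 (id 9, d 3), n17 (id 11, d 3).
Iteration 4: rows with parent in {9,11} -> n2 (id 13, d 4).
Iteration 5: no rows with parent in {13}; recursion stops.
Total rows emitted: 9.

9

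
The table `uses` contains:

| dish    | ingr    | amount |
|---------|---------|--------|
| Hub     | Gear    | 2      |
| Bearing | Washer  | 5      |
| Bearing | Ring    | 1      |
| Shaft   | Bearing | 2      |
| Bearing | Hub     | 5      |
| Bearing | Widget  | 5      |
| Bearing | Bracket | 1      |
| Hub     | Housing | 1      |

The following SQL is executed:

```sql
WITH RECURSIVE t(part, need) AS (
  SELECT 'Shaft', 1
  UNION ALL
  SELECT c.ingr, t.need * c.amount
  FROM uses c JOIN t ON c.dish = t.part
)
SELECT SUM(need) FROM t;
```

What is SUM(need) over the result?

Base: (Shaft, need=1).
Iteration 1: components of {Shaft} -> Bearing = 1*2 = 2.
Iteration 2: components of {Bearing} -> Bracket = 2*1 = 2, Hub = 2*5 = 10, Ring = 2*1 = 2, Washer = 2*5 = 10, Widget = 2*5 = 10.
Iteration 3: components of {Bracket,Hub,Ring,Washer,Widget} -> Gear = 10*2 = 20, Housing = 10*1 = 10.
Iteration 4: no further components; recursion stops.
SUM(need) = 1 + 2 + 2 + 2 + 10 + 10 + 10 + 20 + 10 = 67.

67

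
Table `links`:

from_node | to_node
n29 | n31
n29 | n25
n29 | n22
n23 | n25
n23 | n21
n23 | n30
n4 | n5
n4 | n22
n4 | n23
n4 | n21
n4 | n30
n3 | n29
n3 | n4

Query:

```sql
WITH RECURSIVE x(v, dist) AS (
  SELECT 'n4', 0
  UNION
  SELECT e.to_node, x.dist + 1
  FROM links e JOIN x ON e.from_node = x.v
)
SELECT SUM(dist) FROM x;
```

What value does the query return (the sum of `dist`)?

Base: (n4, dist=0).
Iteration 1: edges from {n4} -> (n21, dist=1), (n22, dist=1), (n23, dist=1), (n30, dist=1), (n5, dist=1).
Iteration 2: edges from {n21,n22,n23,n30,n5} -> (n21, dist=2), (n25, dist=2), (n30, dist=2).
Iteration 3: no outgoing edges from {n21,n25,n30}; recursion stops.
SUM(dist) = 0 + 1 + 1 + 1 + 1 + 1 + 2 + 2 + 2 = 11.

11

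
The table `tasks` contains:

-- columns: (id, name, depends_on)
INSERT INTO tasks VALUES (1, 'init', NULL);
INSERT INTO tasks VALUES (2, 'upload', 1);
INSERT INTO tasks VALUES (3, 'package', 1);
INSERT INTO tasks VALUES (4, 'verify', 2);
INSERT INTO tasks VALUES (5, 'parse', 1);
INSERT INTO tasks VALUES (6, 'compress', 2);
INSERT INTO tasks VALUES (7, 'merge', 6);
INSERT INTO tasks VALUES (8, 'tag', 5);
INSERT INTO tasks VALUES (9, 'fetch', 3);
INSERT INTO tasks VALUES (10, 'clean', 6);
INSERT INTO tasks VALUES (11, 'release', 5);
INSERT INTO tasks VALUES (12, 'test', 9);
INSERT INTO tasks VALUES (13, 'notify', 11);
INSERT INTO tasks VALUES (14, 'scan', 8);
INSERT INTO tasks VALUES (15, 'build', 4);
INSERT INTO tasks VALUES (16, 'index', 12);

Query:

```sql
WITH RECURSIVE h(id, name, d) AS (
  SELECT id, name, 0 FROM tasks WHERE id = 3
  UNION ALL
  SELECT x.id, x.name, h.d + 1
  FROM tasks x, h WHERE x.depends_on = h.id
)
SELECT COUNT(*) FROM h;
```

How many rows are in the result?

Base: id=3 (package) at d 0.
Iteration 1: rows with depends_on in {3} -> fetch (id 9, d 1).
Iteration 2: rows with depends_on in {9} -> test (id 12, d 2).
Iteration 3: rows with depends_on in {12} -> index (id 16, d 3).
Iteration 4: no rows with depends_on in {16}; recursion stops.
Total rows emitted: 4.

4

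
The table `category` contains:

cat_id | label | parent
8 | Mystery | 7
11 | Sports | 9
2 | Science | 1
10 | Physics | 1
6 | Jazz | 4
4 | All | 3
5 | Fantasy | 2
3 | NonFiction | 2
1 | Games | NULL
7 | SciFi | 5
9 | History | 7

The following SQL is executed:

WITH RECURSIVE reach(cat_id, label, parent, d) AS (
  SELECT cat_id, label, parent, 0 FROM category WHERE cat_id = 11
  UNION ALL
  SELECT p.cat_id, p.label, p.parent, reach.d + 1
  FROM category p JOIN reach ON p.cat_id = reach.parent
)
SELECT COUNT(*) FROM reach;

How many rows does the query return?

6

Base: cat_id=11 (Sports), parent=9, d 0.
Iteration 1: join on cat_id=9 -> History (id 9, parent=7, d 1).
Iteration 2: join on cat_id=7 -> SciFi (id 7, parent=5, d 2).
Iteration 3: join on cat_id=5 -> Fantasy (id 5, parent=2, d 3).
Iteration 4: join on cat_id=2 -> Science (id 2, parent=1, d 4).
Iteration 5: join on cat_id=1 -> Games (id 1, parent=NULL, d 5).
Iteration 6: parent is NULL; no match; recursion stops.
Total rows emitted: 6.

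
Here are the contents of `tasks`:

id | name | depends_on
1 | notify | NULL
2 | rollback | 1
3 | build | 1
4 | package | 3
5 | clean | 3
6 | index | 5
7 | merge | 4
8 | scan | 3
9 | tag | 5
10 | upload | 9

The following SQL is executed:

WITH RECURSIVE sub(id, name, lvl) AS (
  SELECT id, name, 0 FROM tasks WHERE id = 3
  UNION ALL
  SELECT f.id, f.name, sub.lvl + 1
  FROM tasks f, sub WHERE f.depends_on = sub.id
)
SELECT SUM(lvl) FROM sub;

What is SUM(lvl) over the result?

12

Base: id=3 (build) at lvl 0.
Iteration 1: rows with depends_on in {3} -> package (id 4, lvl 1), clean (id 5, lvl 1), scan (id 8, lvl 1).
Iteration 2: rows with depends_on in {4,5,8} -> index (id 6, lvl 2), merge (id 7, lvl 2), tag (id 9, lvl 2).
Iteration 3: rows with depends_on in {6,7,9} -> upload (id 10, lvl 3).
Iteration 4: no rows with depends_on in {10}; recursion stops.
SUM(lvl) = 0 + 1 + 1 + 1 + 2 + 2 + 2 + 3 = 12.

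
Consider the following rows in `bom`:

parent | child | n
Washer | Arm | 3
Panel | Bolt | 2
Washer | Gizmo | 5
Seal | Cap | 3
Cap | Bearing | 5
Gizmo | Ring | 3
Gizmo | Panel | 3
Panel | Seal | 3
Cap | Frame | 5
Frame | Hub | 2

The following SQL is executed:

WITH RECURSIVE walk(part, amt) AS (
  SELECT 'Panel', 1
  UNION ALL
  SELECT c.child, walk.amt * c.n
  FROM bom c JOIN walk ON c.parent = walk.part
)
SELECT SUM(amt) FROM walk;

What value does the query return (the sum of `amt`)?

195

Base: (Panel, amt=1).
Iteration 1: components of {Panel} -> Bolt = 1*2 = 2, Seal = 1*3 = 3.
Iteration 2: components of {Bolt,Seal} -> Cap = 3*3 = 9.
Iteration 3: components of {Cap} -> Bearing = 9*5 = 45, Frame = 9*5 = 45.
Iteration 4: components of {Bearing,Frame} -> Hub = 45*2 = 90.
Iteration 5: no further components; recursion stops.
SUM(amt) = 1 + 2 + 3 + 9 + 45 + 45 + 90 = 195.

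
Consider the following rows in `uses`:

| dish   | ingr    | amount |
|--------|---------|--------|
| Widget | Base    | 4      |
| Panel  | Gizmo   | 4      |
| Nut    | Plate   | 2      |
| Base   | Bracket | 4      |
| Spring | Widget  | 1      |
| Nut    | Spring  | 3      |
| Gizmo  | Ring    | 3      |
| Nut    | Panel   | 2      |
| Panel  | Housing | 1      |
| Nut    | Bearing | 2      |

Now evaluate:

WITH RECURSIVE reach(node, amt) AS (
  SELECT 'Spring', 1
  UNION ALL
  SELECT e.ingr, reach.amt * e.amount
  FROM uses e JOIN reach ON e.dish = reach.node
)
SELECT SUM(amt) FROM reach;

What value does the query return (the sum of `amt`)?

22

Base: (Spring, amt=1).
Iteration 1: components of {Spring} -> Widget = 1*1 = 1.
Iteration 2: components of {Widget} -> Base = 1*4 = 4.
Iteration 3: components of {Base} -> Bracket = 4*4 = 16.
Iteration 4: no further components; recursion stops.
SUM(amt) = 1 + 1 + 4 + 16 = 22.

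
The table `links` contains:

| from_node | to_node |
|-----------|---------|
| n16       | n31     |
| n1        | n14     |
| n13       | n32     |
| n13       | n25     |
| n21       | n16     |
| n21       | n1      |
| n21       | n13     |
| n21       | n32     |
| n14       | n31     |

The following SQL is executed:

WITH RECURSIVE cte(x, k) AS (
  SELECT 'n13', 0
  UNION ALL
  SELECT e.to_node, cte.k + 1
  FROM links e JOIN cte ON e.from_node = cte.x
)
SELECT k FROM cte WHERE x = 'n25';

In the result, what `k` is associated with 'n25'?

1

Base: (n13, k=0).
Iteration 1: edges from {n13} -> (n25, k=1), (n32, k=1).
Iteration 2: no outgoing edges from {n25,n32}; recursion stops.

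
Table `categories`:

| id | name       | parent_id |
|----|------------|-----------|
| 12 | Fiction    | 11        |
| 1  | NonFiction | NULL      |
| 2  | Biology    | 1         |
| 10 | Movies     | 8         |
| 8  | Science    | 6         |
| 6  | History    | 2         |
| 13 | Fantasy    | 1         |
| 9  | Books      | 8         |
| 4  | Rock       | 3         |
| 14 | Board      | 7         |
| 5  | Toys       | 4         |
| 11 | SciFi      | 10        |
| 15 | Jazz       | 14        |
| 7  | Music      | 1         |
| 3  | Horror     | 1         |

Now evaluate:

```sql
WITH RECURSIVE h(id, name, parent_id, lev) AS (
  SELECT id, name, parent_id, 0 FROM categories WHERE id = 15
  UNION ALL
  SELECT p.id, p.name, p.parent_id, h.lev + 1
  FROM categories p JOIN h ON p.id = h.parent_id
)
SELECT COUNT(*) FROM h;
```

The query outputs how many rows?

Base: id=15 (Jazz), parent_id=14, lev 0.
Iteration 1: join on id=14 -> Board (id 14, parent_id=7, lev 1).
Iteration 2: join on id=7 -> Music (id 7, parent_id=1, lev 2).
Iteration 3: join on id=1 -> NonFiction (id 1, parent_id=NULL, lev 3).
Iteration 4: parent_id is NULL; no match; recursion stops.
Total rows emitted: 4.

4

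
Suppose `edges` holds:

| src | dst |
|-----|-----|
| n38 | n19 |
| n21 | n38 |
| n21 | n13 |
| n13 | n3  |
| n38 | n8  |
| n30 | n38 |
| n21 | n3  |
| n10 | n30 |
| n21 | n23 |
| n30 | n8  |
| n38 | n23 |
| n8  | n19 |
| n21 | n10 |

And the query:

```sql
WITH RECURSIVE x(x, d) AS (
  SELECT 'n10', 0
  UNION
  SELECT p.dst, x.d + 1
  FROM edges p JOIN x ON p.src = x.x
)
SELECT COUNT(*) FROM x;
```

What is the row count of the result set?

Base: (n10, d=0).
Iteration 1: edges from {n10} -> (n30, d=1).
Iteration 2: edges from {n30} -> (n38, d=2), (n8, d=2).
Iteration 3: edges from {n38,n8} -> (n19, d=3), (n23, d=3), (n8, d=3). [UNION drops 1 duplicate row(s)]
Iteration 4: edges from {n19,n23,n8} -> (n19, d=4).
Iteration 5: no outgoing edges from {n19}; recursion stops.
Total rows emitted: 8.

8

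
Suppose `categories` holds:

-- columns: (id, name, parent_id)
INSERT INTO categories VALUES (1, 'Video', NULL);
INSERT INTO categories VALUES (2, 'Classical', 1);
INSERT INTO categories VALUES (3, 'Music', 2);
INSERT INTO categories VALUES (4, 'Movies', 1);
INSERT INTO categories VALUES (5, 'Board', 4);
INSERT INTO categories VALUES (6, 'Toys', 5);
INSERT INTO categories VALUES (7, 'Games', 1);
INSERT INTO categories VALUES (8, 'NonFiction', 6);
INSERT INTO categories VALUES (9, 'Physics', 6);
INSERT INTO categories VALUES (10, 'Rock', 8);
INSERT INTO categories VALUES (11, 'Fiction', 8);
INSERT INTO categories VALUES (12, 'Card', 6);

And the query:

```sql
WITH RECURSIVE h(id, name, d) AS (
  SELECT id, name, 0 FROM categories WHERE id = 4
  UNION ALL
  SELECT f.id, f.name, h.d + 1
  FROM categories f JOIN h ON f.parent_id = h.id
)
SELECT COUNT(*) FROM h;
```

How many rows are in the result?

8

Base: id=4 (Movies) at d 0.
Iteration 1: rows with parent_id in {4} -> Board (id 5, d 1).
Iteration 2: rows with parent_id in {5} -> Toys (id 6, d 2).
Iteration 3: rows with parent_id in {6} -> NonFiction (id 8, d 3), Physics (id 9, d 3), Card (id 12, d 3).
Iteration 4: rows with parent_id in {8,9,12} -> Rock (id 10, d 4), Fiction (id 11, d 4).
Iteration 5: no rows with parent_id in {10,11}; recursion stops.
Total rows emitted: 8.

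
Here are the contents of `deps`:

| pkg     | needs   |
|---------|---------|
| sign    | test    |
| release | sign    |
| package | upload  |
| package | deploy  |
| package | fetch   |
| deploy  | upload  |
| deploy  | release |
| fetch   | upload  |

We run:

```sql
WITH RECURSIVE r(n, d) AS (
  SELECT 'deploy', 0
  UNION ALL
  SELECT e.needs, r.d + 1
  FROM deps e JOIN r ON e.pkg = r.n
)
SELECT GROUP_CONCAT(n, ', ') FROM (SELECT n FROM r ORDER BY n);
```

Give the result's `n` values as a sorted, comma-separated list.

Base: (deploy, d=0).
Iteration 1: edges from {deploy} -> (release, d=1), (upload, d=1).
Iteration 2: edges from {release,upload} -> (sign, d=2).
Iteration 3: edges from {sign} -> (test, d=3).
Iteration 4: no outgoing edges from {test}; recursion stops.

deploy, release, sign, test, upload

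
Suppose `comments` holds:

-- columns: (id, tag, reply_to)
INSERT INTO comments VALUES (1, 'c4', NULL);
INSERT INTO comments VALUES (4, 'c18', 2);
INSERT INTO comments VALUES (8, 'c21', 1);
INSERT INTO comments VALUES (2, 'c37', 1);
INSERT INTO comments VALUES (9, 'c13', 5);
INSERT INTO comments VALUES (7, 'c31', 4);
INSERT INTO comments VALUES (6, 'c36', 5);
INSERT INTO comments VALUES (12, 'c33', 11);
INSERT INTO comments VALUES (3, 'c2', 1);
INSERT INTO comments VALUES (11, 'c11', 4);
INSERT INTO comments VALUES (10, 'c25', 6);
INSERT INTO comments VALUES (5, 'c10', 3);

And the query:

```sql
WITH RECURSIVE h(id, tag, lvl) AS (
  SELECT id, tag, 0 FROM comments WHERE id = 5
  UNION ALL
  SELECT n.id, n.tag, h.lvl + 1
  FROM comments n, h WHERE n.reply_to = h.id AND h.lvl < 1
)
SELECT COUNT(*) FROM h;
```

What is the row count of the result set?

3

Base: id=5 (c10) at lvl 0.
Iteration 1: rows with reply_to in {5} -> c36 (id 6, lvl 1), c13 (id 9, lvl 1).
Iteration 2: lvl < 1 fails for all current rows; recursion stops.
Total rows emitted: 3.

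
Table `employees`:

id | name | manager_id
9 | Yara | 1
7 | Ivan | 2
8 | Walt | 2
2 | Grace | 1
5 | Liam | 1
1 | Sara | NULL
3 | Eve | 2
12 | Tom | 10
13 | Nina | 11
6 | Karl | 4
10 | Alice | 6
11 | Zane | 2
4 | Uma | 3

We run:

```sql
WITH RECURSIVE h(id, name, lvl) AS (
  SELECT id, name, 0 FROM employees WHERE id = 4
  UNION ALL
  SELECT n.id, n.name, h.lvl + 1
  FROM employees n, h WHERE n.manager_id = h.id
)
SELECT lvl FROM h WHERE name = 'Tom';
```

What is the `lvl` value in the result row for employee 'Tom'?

3

Base: id=4 (Uma) at lvl 0.
Iteration 1: rows with manager_id in {4} -> Karl (id 6, lvl 1).
Iteration 2: rows with manager_id in {6} -> Alice (id 10, lvl 2).
Iteration 3: rows with manager_id in {10} -> Tom (id 12, lvl 3).
Iteration 4: no rows with manager_id in {12}; recursion stops.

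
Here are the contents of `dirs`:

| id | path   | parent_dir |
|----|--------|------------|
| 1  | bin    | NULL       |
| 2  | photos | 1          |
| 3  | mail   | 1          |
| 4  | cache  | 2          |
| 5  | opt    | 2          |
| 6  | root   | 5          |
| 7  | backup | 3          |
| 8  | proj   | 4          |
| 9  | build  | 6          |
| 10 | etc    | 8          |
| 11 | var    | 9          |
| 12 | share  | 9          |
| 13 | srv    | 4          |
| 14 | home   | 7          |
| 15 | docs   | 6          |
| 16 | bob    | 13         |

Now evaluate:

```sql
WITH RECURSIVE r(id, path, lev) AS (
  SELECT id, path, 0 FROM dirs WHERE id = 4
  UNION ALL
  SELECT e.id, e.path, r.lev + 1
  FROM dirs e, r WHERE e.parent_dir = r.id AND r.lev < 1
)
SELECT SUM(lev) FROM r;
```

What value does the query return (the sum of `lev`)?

2

Base: id=4 (cache) at lev 0.
Iteration 1: rows with parent_dir in {4} -> proj (id 8, lev 1), srv (id 13, lev 1).
Iteration 2: lev < 1 fails for all current rows; recursion stops.
SUM(lev) = 0 + 1 + 1 = 2.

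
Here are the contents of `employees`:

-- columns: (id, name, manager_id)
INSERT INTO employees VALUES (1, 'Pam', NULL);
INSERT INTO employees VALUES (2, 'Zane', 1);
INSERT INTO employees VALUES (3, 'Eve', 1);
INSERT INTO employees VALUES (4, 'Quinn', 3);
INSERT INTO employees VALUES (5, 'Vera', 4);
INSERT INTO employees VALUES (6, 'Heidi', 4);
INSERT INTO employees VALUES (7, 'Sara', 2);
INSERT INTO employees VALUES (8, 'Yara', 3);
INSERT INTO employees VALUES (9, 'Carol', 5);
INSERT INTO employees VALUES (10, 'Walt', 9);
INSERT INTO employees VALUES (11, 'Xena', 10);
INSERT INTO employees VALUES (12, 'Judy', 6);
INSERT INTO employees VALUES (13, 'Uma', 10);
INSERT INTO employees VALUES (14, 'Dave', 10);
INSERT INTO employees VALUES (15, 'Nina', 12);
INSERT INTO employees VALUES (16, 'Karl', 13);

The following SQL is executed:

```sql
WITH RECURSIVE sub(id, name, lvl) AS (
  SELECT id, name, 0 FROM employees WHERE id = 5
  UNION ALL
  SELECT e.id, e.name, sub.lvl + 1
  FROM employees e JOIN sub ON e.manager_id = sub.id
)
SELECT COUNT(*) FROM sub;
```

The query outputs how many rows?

Base: id=5 (Vera) at lvl 0.
Iteration 1: rows with manager_id in {5} -> Carol (id 9, lvl 1).
Iteration 2: rows with manager_id in {9} -> Walt (id 10, lvl 2).
Iteration 3: rows with manager_id in {10} -> Xena (id 11, lvl 3), Uma (id 13, lvl 3), Dave (id 14, lvl 3).
Iteration 4: rows with manager_id in {11,13,14} -> Karl (id 16, lvl 4).
Iteration 5: no rows with manager_id in {16}; recursion stops.
Total rows emitted: 7.

7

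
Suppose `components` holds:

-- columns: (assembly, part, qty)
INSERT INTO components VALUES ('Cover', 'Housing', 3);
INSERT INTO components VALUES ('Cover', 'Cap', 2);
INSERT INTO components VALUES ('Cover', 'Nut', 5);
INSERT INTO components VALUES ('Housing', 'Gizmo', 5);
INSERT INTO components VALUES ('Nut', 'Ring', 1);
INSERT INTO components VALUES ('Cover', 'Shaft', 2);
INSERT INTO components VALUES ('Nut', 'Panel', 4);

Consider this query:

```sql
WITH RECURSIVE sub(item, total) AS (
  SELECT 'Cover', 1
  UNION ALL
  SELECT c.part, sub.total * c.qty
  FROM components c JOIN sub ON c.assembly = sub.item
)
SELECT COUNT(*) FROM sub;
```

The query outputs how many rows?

Base: (Cover, total=1).
Iteration 1: components of {Cover} -> Cap = 1*2 = 2, Housing = 1*3 = 3, Nut = 1*5 = 5, Shaft = 1*2 = 2.
Iteration 2: components of {Cap,Housing,Nut,Shaft} -> Gizmo = 3*5 = 15, Panel = 5*4 = 20, Ring = 5*1 = 5.
Iteration 3: no further components; recursion stops.
Total rows emitted: 8.

8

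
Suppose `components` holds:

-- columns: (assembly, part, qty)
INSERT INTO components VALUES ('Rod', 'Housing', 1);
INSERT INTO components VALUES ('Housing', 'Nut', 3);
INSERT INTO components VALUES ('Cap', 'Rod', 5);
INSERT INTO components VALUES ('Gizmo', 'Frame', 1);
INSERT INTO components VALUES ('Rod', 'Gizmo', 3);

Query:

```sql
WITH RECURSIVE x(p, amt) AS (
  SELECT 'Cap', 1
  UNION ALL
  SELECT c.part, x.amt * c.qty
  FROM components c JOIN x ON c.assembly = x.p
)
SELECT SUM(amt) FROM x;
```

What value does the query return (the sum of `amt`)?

Base: (Cap, amt=1).
Iteration 1: components of {Cap} -> Rod = 1*5 = 5.
Iteration 2: components of {Rod} -> Gizmo = 5*3 = 15, Housing = 5*1 = 5.
Iteration 3: components of {Gizmo,Housing} -> Frame = 15*1 = 15, Nut = 5*3 = 15.
Iteration 4: no further components; recursion stops.
SUM(amt) = 1 + 5 + 15 + 5 + 15 + 15 = 56.

56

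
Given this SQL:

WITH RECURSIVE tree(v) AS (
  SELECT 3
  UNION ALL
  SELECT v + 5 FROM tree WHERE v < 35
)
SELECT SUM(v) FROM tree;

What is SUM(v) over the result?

164

Base: v=3.
Iteration 1: 3 < 35 holds -> v = 3 + 5 = 8.
Iteration 2: 8 < 35 holds -> v = 8 + 5 = 13.
Iteration 3: 13 < 35 holds -> v = 13 + 5 = 18.
Iteration 4: 18 < 35 holds -> v = 18 + 5 = 23.
Iteration 5: 23 < 35 holds -> v = 23 + 5 = 28.
Iteration 6: 28 < 35 holds -> v = 28 + 5 = 33.
Iteration 7: 33 < 35 holds -> v = 33 + 5 = 38.
Iteration 8: 38 < 35 fails; recursion stops.
SUM(v) = 3 + 8 + 13 + 18 + 23 + 28 + 33 + 38 = 164.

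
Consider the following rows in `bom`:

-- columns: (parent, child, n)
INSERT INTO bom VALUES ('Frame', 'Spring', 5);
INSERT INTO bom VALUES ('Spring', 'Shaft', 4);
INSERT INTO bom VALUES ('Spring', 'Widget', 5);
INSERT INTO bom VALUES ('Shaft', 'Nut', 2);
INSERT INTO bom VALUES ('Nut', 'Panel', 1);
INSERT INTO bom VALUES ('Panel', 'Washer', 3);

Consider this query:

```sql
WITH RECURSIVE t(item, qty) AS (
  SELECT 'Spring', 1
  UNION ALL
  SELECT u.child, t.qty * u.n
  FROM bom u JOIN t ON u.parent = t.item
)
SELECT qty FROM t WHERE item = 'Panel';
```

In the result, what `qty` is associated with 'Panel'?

8

Base: (Spring, qty=1).
Iteration 1: components of {Spring} -> Shaft = 1*4 = 4, Widget = 1*5 = 5.
Iteration 2: components of {Shaft,Widget} -> Nut = 4*2 = 8.
Iteration 3: components of {Nut} -> Panel = 8*1 = 8.
Iteration 4: components of {Panel} -> Washer = 8*3 = 24.
Iteration 5: no further components; recursion stops.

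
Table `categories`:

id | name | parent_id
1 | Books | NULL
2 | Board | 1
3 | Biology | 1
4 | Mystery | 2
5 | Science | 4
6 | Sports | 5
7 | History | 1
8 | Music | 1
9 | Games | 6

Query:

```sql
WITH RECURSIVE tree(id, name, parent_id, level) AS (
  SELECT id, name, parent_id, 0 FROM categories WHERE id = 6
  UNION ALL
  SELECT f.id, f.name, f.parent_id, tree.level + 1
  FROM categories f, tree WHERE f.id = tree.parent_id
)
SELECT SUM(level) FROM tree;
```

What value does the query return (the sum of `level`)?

Base: id=6 (Sports), parent_id=5, level 0.
Iteration 1: join on id=5 -> Science (id 5, parent_id=4, level 1).
Iteration 2: join on id=4 -> Mystery (id 4, parent_id=2, level 2).
Iteration 3: join on id=2 -> Board (id 2, parent_id=1, level 3).
Iteration 4: join on id=1 -> Books (id 1, parent_id=NULL, level 4).
Iteration 5: parent_id is NULL; no match; recursion stops.
SUM(level) = 0 + 1 + 2 + 3 + 4 = 10.

10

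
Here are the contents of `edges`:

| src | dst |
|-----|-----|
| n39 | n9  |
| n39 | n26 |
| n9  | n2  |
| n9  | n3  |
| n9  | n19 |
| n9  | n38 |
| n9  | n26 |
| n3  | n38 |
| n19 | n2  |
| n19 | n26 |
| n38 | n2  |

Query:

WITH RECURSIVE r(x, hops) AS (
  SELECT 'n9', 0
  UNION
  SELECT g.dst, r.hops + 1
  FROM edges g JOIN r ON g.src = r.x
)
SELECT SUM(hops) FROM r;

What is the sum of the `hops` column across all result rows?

14

Base: (n9, hops=0).
Iteration 1: edges from {n9} -> (n19, hops=1), (n2, hops=1), (n26, hops=1), (n3, hops=1), (n38, hops=1).
Iteration 2: edges from {n19,n2,n26,n3,n38} -> (n2, hops=2), (n26, hops=2), (n38, hops=2). [UNION drops 1 duplicate row(s)]
Iteration 3: edges from {n2,n26,n38} -> (n2, hops=3).
Iteration 4: no outgoing edges from {n2}; recursion stops.
SUM(hops) = 0 + 1 + 1 + 1 + 1 + 1 + 2 + 2 + 2 + 3 = 14.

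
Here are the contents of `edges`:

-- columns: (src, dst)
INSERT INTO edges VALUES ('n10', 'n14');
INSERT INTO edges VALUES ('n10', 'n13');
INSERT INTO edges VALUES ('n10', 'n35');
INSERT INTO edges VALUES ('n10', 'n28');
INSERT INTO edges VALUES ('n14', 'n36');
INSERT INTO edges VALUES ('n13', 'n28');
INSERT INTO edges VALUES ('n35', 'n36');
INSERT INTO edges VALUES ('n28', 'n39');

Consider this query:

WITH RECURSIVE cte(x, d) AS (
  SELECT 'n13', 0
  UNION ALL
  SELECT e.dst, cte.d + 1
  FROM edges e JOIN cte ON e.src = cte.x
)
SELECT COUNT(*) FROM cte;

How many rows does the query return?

3

Base: (n13, d=0).
Iteration 1: edges from {n13} -> (n28, d=1).
Iteration 2: edges from {n28} -> (n39, d=2).
Iteration 3: no outgoing edges from {n39}; recursion stops.
Total rows emitted: 3.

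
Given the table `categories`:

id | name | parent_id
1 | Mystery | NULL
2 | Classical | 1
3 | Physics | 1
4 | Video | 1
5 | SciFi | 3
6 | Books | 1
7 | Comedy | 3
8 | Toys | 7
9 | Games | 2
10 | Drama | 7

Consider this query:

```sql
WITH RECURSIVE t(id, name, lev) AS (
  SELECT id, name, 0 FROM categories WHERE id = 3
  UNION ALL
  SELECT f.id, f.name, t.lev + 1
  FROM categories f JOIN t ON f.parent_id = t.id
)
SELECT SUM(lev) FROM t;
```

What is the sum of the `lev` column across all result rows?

6

Base: id=3 (Physics) at lev 0.
Iteration 1: rows with parent_id in {3} -> SciFi (id 5, lev 1), Comedy (id 7, lev 1).
Iteration 2: rows with parent_id in {5,7} -> Toys (id 8, lev 2), Drama (id 10, lev 2).
Iteration 3: no rows with parent_id in {8,10}; recursion stops.
SUM(lev) = 0 + 1 + 1 + 2 + 2 = 6.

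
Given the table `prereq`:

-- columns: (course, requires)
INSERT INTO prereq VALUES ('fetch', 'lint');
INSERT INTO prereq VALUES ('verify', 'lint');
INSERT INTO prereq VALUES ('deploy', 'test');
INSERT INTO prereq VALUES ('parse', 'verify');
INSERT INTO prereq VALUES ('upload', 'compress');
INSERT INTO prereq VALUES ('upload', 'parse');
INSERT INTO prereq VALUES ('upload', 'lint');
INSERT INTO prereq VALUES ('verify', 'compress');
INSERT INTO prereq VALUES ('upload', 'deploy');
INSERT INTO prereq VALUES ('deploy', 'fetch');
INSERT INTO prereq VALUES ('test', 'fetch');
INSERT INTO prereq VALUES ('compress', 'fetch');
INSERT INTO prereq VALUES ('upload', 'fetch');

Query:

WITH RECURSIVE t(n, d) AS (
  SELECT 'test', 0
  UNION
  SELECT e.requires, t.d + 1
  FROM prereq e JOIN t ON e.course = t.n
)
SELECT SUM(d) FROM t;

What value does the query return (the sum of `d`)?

3

Base: (test, d=0).
Iteration 1: edges from {test} -> (fetch, d=1).
Iteration 2: edges from {fetch} -> (lint, d=2).
Iteration 3: no outgoing edges from {lint}; recursion stops.
SUM(d) = 0 + 1 + 2 = 3.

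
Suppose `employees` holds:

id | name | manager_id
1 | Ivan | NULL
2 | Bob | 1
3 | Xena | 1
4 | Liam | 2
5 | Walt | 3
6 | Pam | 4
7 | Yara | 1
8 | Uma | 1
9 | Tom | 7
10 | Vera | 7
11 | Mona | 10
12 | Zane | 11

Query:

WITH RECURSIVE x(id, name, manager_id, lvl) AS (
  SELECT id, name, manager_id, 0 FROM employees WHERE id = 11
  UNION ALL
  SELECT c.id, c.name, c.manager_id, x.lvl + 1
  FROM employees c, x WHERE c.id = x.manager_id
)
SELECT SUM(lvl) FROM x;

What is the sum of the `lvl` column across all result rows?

6

Base: id=11 (Mona), manager_id=10, lvl 0.
Iteration 1: join on id=10 -> Vera (id 10, manager_id=7, lvl 1).
Iteration 2: join on id=7 -> Yara (id 7, manager_id=1, lvl 2).
Iteration 3: join on id=1 -> Ivan (id 1, manager_id=NULL, lvl 3).
Iteration 4: manager_id is NULL; no match; recursion stops.
SUM(lvl) = 0 + 1 + 2 + 3 = 6.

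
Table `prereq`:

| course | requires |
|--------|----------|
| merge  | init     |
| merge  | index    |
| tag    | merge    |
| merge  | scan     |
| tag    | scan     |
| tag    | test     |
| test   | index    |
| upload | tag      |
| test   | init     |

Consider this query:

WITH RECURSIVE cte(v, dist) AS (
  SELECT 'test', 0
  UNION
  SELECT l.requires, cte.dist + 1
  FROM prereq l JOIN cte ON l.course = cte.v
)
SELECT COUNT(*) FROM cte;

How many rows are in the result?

Base: (test, dist=0).
Iteration 1: edges from {test} -> (index, dist=1), (init, dist=1).
Iteration 2: no outgoing edges from {index,init}; recursion stops.
Total rows emitted: 3.

3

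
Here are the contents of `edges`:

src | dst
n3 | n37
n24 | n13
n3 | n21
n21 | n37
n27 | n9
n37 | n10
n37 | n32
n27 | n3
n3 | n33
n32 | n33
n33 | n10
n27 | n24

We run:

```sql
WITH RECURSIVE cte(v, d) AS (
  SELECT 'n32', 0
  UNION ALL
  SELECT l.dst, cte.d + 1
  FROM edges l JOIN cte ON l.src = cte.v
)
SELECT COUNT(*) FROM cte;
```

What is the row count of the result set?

Base: (n32, d=0).
Iteration 1: edges from {n32} -> (n33, d=1).
Iteration 2: edges from {n33} -> (n10, d=2).
Iteration 3: no outgoing edges from {n10}; recursion stops.
Total rows emitted: 3.

3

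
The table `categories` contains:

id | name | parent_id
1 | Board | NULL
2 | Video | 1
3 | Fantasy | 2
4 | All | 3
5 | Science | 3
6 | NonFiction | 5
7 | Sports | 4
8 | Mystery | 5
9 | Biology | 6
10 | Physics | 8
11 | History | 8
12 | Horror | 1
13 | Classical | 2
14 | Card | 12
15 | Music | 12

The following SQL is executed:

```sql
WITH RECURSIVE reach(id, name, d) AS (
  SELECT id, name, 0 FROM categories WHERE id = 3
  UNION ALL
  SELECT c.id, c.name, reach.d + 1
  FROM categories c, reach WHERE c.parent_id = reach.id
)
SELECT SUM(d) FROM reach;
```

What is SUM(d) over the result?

17

Base: id=3 (Fantasy) at d 0.
Iteration 1: rows with parent_id in {3} -> All (id 4, d 1), Science (id 5, d 1).
Iteration 2: rows with parent_id in {4,5} -> NonFiction (id 6, d 2), Sports (id 7, d 2), Mystery (id 8, d 2).
Iteration 3: rows with parent_id in {6,7,8} -> Biology (id 9, d 3), Physics (id 10, d 3), History (id 11, d 3).
Iteration 4: no rows with parent_id in {9,10,11}; recursion stops.
SUM(d) = 0 + 1 + 1 + 2 + 2 + 2 + 3 + 3 + 3 = 17.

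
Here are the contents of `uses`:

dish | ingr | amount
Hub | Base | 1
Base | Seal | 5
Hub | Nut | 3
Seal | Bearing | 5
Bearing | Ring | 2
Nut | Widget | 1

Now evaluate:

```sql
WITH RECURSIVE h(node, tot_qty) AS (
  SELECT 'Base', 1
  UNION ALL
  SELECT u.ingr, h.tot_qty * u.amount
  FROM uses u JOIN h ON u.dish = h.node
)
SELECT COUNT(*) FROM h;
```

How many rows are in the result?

4

Base: (Base, tot_qty=1).
Iteration 1: components of {Base} -> Seal = 1*5 = 5.
Iteration 2: components of {Seal} -> Bearing = 5*5 = 25.
Iteration 3: components of {Bearing} -> Ring = 25*2 = 50.
Iteration 4: no further components; recursion stops.
Total rows emitted: 4.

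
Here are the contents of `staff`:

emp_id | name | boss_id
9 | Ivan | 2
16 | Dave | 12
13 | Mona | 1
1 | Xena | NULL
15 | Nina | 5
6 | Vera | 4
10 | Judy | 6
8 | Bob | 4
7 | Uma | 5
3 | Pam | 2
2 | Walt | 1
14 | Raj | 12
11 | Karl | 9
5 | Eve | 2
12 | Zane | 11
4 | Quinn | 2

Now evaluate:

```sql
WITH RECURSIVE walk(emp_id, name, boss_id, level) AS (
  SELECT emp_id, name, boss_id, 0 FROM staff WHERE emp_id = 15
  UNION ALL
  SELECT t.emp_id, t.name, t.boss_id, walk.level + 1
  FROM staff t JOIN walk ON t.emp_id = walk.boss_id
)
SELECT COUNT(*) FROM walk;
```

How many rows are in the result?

Base: emp_id=15 (Nina), boss_id=5, level 0.
Iteration 1: join on emp_id=5 -> Eve (id 5, boss_id=2, level 1).
Iteration 2: join on emp_id=2 -> Walt (id 2, boss_id=1, level 2).
Iteration 3: join on emp_id=1 -> Xena (id 1, boss_id=NULL, level 3).
Iteration 4: boss_id is NULL; no match; recursion stops.
Total rows emitted: 4.

4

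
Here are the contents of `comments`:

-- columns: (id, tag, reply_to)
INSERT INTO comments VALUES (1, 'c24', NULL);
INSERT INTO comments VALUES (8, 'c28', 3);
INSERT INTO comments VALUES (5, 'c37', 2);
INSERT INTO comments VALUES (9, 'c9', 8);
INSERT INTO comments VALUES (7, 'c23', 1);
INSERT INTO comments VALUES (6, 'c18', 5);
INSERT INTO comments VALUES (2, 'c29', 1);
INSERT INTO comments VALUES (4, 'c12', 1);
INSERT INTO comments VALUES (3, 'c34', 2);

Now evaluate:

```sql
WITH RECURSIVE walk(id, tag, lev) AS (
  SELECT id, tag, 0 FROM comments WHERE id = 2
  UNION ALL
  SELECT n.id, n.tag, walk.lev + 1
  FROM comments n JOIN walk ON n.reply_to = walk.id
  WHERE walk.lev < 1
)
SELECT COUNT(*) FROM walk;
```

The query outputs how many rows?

Base: id=2 (c29) at lev 0.
Iteration 1: rows with reply_to in {2} -> c34 (id 3, lev 1), c37 (id 5, lev 1).
Iteration 2: lev < 1 fails for all current rows; recursion stops.
Total rows emitted: 3.

3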